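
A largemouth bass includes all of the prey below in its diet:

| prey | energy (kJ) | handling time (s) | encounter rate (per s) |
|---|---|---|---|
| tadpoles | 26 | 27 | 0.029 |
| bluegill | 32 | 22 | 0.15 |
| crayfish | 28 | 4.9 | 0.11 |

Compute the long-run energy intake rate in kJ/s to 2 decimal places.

1.54 kJ/s

R = Σλ_iE_i / (1 + Σλ_ih_i)
Numerator: 0.029×26 + 0.15×32 + 0.11×28 = 8.634
Denominator: 1 + 0.029×27 + 0.15×22 + 0.11×4.9 = 5.622
R = 8.634/5.622 = 1.536 kJ/s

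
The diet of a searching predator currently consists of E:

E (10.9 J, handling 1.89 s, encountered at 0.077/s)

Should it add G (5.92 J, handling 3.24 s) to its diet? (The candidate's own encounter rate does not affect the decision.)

Yes

On E alone, R = ΣλE/(1+Σλh) = 0.8393/1.146 = 0.7327 J/s.
Profitability of G: 5.92/3.24 = 1.827 J/s.
Since 1.827 > R, including G increases the long-run rate.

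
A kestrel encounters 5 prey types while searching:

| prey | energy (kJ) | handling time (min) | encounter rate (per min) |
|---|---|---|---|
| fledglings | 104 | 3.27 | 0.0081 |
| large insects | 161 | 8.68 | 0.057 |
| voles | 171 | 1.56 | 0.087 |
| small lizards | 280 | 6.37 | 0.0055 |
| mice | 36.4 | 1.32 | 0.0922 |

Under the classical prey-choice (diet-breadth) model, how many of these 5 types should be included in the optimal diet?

5

E/h in descending order: voles 110, small lizards 44, fledglings 31.8, mice 27.6, large insects 18.5 kJ/min. The optimal diet is the largest prefix of this list for which every included type satisfies E_i/h_i > R on the types above it.
Rate on top 1: 13.1. small lizards: 44 > 13.1 → include.
Rate on top 2: 14.02. fledglings: 31.8 > 14.02 → include.
Rate on top 3: 14.42. mice: 27.6 > 14.42 → include.
Rate on top 4: 15.63. large insects: 18.5 > 15.63 → include.
Optimal diet: voles, small lizards, fledglings, mice, large insects — 5 of 5 types.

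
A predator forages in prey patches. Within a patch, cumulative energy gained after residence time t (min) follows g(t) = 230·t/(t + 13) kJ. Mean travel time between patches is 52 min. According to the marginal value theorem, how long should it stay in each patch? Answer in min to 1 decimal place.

26.0 min

Maximise g(t)/(T+t): set derivative to zero → g'(t)(T+t) = g(t).
g'(t) = 230·13/(t + 13)². Setting 230·13/(t+13)² = 230t/[(t+13)(52+t)] gives 13(52+t) = t(t+13), so t² = 13×52 = 676.
t* = √676 = 26 min.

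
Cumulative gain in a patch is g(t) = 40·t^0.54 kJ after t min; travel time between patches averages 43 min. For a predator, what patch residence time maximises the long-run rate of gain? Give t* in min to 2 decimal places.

50.48 min

Optimal t* satisfies g'(t*) = g(t*)/(T + t*).
g'(t) = 0.54·40·t^-0.46. Setting 0.54·40·t^-0.46 = 40·t^0.54/(43+t) gives 0.54(43+t) = t, so 0.46·t = 0.54×43.
t* = 0.54×43/0.46 = 50.48 min.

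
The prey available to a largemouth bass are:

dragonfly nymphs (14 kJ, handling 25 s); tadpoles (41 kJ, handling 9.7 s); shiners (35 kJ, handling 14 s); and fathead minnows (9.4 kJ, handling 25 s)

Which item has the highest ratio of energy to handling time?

tadpoles

In descending order of E/h:
tadpoles: 41/9.7 = 4.23 kJ/s
shiners: 35/14 = 2.5 kJ/s
dragonfly nymphs: 14/25 = 0.56 kJ/s
fathead minnows: 9.4/25 = 0.376 kJ/s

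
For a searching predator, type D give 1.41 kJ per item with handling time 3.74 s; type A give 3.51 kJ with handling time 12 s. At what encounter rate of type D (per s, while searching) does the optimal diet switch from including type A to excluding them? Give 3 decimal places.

0.925 per s

The zero-one rule: include type A iff E₂/h₂ > λE₁/(1+λh₁). Equality gives the switch point.
λE₁h₂ = E₂ + λE₂h₁ ⇒ λ = E₂/(E₁h₂ − E₂h₁) = 3.51/(16.92 − 13.13) = 0.9255 per s.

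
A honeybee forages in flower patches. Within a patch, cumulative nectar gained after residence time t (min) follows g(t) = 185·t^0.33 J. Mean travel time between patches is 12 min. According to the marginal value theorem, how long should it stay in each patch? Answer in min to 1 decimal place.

5.9 min

By the marginal value theorem, leave when the instantaneous gain rate g'(t) equals the habitat-wide average g(t)/(T + t).
g'(t) = 0.33·185·t^-0.67. Setting 0.33·185·t^-0.67 = 185·t^0.33/(12+t) gives 0.33(12+t) = t, so 0.67·t = 0.33×12.
t* = 0.33×12/0.67 = 5.91 min.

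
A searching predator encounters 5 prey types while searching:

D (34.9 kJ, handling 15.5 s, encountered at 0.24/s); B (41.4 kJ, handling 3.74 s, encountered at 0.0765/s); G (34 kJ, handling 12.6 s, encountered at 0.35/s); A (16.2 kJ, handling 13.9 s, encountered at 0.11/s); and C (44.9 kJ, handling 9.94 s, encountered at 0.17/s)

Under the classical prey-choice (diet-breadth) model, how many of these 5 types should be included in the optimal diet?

Profitabilities (E/h, kJ/s): B 11.1, C 4.52, G 2.7, D 2.25, A 1.17. Add prey in this order while the next type's profitability exceeds the intake rate on those already taken.
Rate on top 1: 2.463. C: 4.52 > 2.463 → include.
Rate on top 2: 3.629. G: 2.7 < 3.629 → exclude; stop.
Optimal diet: B, C — 2 of 5 types.

2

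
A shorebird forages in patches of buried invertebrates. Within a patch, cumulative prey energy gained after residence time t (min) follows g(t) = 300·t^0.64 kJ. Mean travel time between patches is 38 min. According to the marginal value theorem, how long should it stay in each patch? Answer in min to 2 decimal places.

By the marginal value theorem, leave when the instantaneous gain rate g'(t) equals the habitat-wide average g(t)/(T + t).
g'(t) = 0.64·300·t^-0.36. Setting 0.64·300·t^-0.36 = 300·t^0.64/(38+t) gives 0.64(38+t) = t, so 0.36·t = 0.64×38.
t* = 0.64×38/0.36 = 67.56 min.

67.56 min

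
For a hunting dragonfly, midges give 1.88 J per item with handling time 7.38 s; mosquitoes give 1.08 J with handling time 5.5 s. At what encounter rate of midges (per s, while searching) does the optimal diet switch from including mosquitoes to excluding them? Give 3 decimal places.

At the threshold, the rate on midges alone equals the profitability of mosquitoes: λ·1.88/(1 + λ·7.38) = 1.08/5.5 = 0.1964.
Rearranging, λ(1.88 − 0.1964×7.38) = 0.1964, so λ = 0.1964/0.4308 = 0.4558 per s.

0.456 per s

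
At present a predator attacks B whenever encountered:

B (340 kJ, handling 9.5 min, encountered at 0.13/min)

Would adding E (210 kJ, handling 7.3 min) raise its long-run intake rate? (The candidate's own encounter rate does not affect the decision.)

Current rate: (0.13×340)/(1 + 0.13×9.5) = 19.78 kJ/min.
E: E/h = 210/7.3 = 28.77 kJ/min.
28.77 > 19.78, so adding E raises the average — include it.

Yes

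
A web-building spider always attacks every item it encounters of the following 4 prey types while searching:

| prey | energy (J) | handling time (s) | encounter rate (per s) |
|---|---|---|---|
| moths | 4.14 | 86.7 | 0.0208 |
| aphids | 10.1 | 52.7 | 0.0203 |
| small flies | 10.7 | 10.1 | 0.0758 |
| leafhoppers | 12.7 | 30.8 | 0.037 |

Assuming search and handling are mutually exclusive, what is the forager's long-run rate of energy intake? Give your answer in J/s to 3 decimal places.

R = Σλ_iE_i / (1 + Σλ_ih_i)
Numerator: 0.0208×4.14 + 0.0203×10.1 + 0.0758×10.7 + 0.037×12.7 = 1.572
Denominator: 1 + 0.0208×86.7 + 0.0203×52.7 + 0.0758×10.1 + 0.037×30.8 = 5.778
R = 1.572/5.778 = 0.2721 J/s

0.272 J/s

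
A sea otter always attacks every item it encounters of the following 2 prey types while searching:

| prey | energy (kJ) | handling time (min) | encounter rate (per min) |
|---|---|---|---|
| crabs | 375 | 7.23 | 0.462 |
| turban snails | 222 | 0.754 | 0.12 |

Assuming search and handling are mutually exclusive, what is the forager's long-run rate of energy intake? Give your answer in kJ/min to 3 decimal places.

45.114 kJ/min

R = (0.462×375 + 0.12×222) / (1 + 0.462×7.23 + 0.12×0.754) = 199.9/4.431 = 45.11 kJ/min.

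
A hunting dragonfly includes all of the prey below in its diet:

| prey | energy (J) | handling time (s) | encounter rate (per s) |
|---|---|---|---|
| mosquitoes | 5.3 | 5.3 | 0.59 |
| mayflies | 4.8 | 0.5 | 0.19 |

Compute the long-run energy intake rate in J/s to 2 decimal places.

R = (0.59×5.3 + 0.19×4.8) / (1 + 0.59×5.3 + 0.19×0.5) = 4.039/4.222 = 0.9567 J/s.

0.96 J/s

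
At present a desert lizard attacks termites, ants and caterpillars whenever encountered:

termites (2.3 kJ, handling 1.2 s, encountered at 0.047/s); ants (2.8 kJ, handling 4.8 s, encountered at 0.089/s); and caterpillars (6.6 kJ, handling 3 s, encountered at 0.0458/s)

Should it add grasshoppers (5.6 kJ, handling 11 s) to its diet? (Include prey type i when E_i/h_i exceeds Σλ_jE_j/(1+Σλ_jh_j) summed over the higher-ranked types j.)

Yes

Current rate: (0.047×2.3 + 0.089×2.8 + 0.0458×6.6)/(1 + 0.047×1.2 + 0.089×4.8 + 0.0458×3) = 0.4069 kJ/s.
Profitability of grasshoppers: 5.6/11 = 0.5091 kJ/s.
Since 0.5091 > R, including grasshoppers increases the long-run rate.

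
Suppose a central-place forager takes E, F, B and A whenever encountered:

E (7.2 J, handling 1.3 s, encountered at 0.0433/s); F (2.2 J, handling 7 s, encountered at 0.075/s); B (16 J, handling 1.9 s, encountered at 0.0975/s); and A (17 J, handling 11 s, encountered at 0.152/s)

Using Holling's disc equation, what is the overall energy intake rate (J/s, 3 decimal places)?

R = Σλ_iE_i / (1 + Σλ_ih_i)
Numerator: 0.0433×7.2 + 0.075×2.2 + 0.0975×16 + 0.152×17 = 4.621
Denominator: 1 + 0.0433×1.3 + 0.075×7 + 0.0975×1.9 + 0.152×11 = 3.439
R = 4.621/3.439 = 1.344 J/s

1.344 J/s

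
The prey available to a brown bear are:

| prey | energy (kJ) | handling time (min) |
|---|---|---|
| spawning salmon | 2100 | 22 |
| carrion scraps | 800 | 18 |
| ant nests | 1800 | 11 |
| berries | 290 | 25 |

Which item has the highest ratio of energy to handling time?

ant nests

Profitability E/h (kJ/min): spawning salmon = 2100/22 = 95.5, carrion scraps = 800/18 = 44.4, ant nests = 1800/11 = 164, berries = 290/25 = 11.6.
Ranked: ant nests > spawning salmon > carrion scraps > berries.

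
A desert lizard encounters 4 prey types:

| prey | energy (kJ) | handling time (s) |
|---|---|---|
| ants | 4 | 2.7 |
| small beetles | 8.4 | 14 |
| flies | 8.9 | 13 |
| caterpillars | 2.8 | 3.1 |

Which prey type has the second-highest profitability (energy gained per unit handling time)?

Profitability E/h (kJ/s): ants = 4/2.7 = 1.48, small beetles = 8.4/14 = 0.6, flies = 8.9/13 = 0.685, caterpillars = 2.8/3.1 = 0.903.
Ranked: ants > caterpillars > flies > small beetles.

caterpillars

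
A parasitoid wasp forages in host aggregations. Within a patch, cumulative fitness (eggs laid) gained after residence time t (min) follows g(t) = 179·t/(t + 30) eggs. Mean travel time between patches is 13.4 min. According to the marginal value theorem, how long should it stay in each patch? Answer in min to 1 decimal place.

Optimal t* satisfies g'(t*) = g(t*)/(T + t*).
g'(t) = 179·30/(t + 30)². Setting 179·30/(t+30)² = 179t/[(t+30)(13.4+t)] gives 30(13.4+t) = t(t+30), so t² = 30×13.4 = 402.
t* = √402 = 20.05 min.

20.0 min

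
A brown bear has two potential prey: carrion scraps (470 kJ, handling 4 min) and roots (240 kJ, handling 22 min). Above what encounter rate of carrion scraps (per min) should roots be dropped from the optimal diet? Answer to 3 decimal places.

At the threshold, the rate on carrion scraps alone equals the profitability of roots: λ·470/(1 + λ·4) = 240/22 = 10.91.
Rearranging, λ(470 − 10.91×4) = 10.91, so λ = 10.91/426.4 = 0.02559 per min.

0.026 per min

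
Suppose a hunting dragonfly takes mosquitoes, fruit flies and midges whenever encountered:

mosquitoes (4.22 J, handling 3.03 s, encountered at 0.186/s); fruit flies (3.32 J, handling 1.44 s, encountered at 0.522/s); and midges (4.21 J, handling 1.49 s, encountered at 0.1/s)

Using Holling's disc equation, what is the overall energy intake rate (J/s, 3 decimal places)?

1.193 J/s

R = (0.186×4.22 + 0.522×3.32 + 0.1×4.21) / (1 + 0.186×3.03 + 0.522×1.44 + 0.1×1.49) = 2.939/2.464 = 1.193 J/s.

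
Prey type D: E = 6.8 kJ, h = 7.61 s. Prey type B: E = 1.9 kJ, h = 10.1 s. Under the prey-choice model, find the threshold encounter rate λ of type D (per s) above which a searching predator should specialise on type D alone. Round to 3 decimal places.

0.035 per s

Drop type B once their profitability E₂/h₂ falls below the rate achievable on type D alone: E₂/h₂ = λE₁/(1 + λh₁).
Solve for λ: λE₁h₂ = E₂(1 + λh₁) → λ(E₁h₂ − E₂h₁) = E₂ → λ = E₂/(E₁h₂ − E₂h₁).
λ = 1.9/(6.8×10.1 − 1.9×7.61) = 1.9/54.22 = 0.03504 per s.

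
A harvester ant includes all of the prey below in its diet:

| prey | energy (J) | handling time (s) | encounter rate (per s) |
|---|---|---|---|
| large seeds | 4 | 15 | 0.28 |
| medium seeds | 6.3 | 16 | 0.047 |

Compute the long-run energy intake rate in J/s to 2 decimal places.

Energy encountered per unit search time: 0.28×4 + 0.047×6.3 = 1.416 J/s.
Handling time per unit search time: 0.28×15 + 0.047×16 = 4.952.
Rate = 1.416/(1 + 4.952) = 0.2379 J/s.

0.24 J/s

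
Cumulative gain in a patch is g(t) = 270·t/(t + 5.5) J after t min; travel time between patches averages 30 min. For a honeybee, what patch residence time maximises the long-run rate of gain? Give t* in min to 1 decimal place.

12.8 min

Maximise g(t)/(T+t): set derivative to zero → g'(t)(T+t) = g(t).
g'(t) = 270·5.5/(t + 5.5)². Setting 270·5.5/(t+5.5)² = 270t/[(t+5.5)(30+t)] gives 5.5(30+t) = t(t+5.5), so t² = 5.5×30 = 165.
t* = √165 = 12.85 min.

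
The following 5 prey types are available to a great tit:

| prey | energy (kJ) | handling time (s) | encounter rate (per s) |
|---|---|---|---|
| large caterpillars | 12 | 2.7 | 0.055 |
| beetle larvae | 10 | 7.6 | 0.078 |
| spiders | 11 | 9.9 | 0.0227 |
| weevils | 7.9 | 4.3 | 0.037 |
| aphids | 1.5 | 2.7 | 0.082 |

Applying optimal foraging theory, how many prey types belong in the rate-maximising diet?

4

Rank by E/h (kJ/s): large caterpillars 4.44, weevils 1.84, beetle larvae 1.32, spiders 1.11, aphids 0.556. Include each in turn until the next type's E/h falls below the running intake rate.
Rate on top 1: 0.5747. weevils: 1.84 > 0.5747 → include.
Rate on top 2: 0.7283. beetle larvae: 1.32 > 0.7283 → include.
Rate on top 3: 0.9115. spiders: 1.11 > 0.9115 → include.
Rate on top 4: 0.9326. aphids: 0.556 < 0.9326 → exclude; stop.
Optimal diet: large caterpillars, weevils, beetle larvae, spiders — 4 of 5 types.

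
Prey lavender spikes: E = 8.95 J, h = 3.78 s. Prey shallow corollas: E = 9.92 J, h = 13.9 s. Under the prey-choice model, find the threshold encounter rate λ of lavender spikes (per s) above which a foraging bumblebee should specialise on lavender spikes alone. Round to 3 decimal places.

0.114 per s

The zero-one rule: include shallow corollas iff E₂/h₂ > λE₁/(1+λh₁). Equality gives the switch point.
λE₁h₂ = E₂ + λE₂h₁ ⇒ λ = E₂/(E₁h₂ − E₂h₁) = 9.92/(124.4 − 37.5) = 0.1141 per s.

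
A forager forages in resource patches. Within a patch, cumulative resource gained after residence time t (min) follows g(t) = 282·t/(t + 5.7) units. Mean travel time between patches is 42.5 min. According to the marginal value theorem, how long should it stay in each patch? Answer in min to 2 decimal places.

By the marginal value theorem, leave when the instantaneous gain rate g'(t) equals the habitat-wide average g(t)/(T + t).
g'(t) = 282·5.7/(t + 5.7)². Setting 282·5.7/(t+5.7)² = 282t/[(t+5.7)(42.5+t)] gives 5.7(42.5+t) = t(t+5.7), so t² = 5.7×42.5 = 242.2.
t* = √242.2 = 15.56 min.

15.56 min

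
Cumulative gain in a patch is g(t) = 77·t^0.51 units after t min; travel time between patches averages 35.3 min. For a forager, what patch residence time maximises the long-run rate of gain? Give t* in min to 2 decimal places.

36.74 min

By the marginal value theorem, leave when the instantaneous gain rate g'(t) equals the habitat-wide average g(t)/(T + t).
g'(t) = 0.51·77·t^-0.49. Setting 0.51·77·t^-0.49 = 77·t^0.51/(35.3+t) gives 0.51(35.3+t) = t, so 0.49·t = 0.51×35.3.
t* = 0.51×35.3/0.49 = 36.74 min.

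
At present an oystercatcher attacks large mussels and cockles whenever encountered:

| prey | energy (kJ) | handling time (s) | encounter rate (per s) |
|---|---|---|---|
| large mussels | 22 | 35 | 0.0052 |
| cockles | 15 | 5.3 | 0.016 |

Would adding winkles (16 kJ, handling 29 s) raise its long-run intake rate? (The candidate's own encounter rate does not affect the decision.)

Current rate: (0.0052×22 + 0.016×15)/(1 + 0.0052×35 + 0.016×5.3) = 0.2798 kJ/s.
winkles: E/h = 16/29 = 0.5517 kJ/s.
Since 0.5517 > R, including winkles increases the long-run rate.

Yes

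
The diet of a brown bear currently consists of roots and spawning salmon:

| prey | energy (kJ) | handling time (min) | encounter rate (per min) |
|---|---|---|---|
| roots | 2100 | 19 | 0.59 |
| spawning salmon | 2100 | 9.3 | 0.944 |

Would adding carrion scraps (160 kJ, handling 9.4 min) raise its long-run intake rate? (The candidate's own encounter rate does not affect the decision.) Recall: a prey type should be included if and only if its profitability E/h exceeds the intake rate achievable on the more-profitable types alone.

Intake rate on the current diet: R = (0.59×2100 + 0.944×2100) / (1 + 0.59×19 + 0.944×9.3) = 3221/20.99 = 153.5 kJ/min.
carrion scraps: E/h = 160/9.4 = 17.02 kJ/min.
17.02 < 153.5, so adding carrion scraps would lower the average — exclude it.

No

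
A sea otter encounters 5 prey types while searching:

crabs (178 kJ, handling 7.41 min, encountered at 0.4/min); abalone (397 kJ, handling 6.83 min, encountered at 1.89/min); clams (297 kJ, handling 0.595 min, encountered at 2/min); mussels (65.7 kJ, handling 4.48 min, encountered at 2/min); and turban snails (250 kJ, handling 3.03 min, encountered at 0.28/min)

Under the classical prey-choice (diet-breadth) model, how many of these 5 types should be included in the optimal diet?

Rank by E/h (kJ/min): clams 499, turban snails 82.5, abalone 58.1, crabs 24, mussels 14.7. Include each in turn until the next type's E/h falls below the running intake rate.
Rate on top 1: 271.2. turban snails: 82.5 < 271.2 → exclude; stop.
Optimal diet: clams — 1 of 5 types.

1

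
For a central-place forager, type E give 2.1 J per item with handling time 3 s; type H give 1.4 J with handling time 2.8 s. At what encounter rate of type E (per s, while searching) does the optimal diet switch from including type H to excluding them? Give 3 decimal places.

Drop type H once their profitability E₂/h₂ falls below the rate achievable on type E alone: E₂/h₂ = λE₁/(1 + λh₁).
Solve for λ: λE₁h₂ = E₂(1 + λh₁) → λ(E₁h₂ − E₂h₁) = E₂ → λ = E₂/(E₁h₂ − E₂h₁).
λ = 1.4/(2.1×2.8 − 1.4×3) = 1.4/1.68 = 0.8333 per s.

0.833 per s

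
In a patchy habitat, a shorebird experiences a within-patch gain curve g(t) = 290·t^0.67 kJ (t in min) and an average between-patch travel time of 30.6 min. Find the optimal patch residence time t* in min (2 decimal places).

62.13 min

Optimal t* satisfies g'(t*) = g(t*)/(T + t*).
g'(t) = 0.67·290·t^-0.33. Setting 0.67·290·t^-0.33 = 290·t^0.67/(30.6+t) gives 0.67(30.6+t) = t, so 0.33·t = 0.67×30.6.
t* = 0.67×30.6/0.33 = 62.13 min.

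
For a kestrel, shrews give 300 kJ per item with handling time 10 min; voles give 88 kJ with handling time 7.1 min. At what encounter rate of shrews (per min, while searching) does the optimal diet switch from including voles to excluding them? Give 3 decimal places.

0.070 per min

Drop voles once their profitability E₂/h₂ falls below the rate achievable on shrews alone: E₂/h₂ = λE₁/(1 + λh₁).
Solve for λ: λE₁h₂ = E₂(1 + λh₁) → λ(E₁h₂ − E₂h₁) = E₂ → λ = E₂/(E₁h₂ − E₂h₁).
λ = 88/(300×7.1 − 88×10) = 88/1250 = 0.0704 per min.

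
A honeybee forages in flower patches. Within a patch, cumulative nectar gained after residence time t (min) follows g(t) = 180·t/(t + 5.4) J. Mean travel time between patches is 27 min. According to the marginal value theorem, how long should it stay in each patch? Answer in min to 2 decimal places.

By the marginal value theorem, leave when the instantaneous gain rate g'(t) equals the habitat-wide average g(t)/(T + t).
g'(t) = 180·5.4/(t + 5.4)². Setting 180·5.4/(t+5.4)² = 180t/[(t+5.4)(27+t)] gives 5.4(27+t) = t(t+5.4), so t² = 5.4×27 = 145.8.
t* = √145.8 = 12.07 min.

12.07 min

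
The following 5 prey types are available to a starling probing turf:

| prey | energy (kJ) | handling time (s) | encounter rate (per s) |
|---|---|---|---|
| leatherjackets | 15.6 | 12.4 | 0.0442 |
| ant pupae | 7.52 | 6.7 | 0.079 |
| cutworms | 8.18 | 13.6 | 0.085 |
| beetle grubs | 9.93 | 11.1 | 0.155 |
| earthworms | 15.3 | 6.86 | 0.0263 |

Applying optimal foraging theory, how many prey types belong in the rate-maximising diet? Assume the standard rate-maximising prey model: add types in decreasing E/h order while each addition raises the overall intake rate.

Rank by E/h (kJ/s): earthworms 2.23, leatherjackets 1.26, ant pupae 1.12, beetle grubs 0.895, cutworms 0.601. Include each in turn until the next type's E/h falls below the running intake rate.
Rate on top 1: 0.3409. leatherjackets: 1.26 > 0.3409 → include.
Rate on top 2: 0.6317. ant pupae: 1.12 > 0.6317 → include.
Rate on top 3: 0.7467. beetle grubs: 0.895 > 0.7467 → include.
Rate on top 4: 0.8107. cutworms: 0.601 < 0.8107 → exclude; stop.
Optimal diet: earthworms, leatherjackets, ant pupae, beetle grubs — 4 of 5 types.

4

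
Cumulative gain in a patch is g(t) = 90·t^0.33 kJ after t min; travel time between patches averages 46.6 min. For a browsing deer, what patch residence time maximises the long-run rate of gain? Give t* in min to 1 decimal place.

23.0 min

Maximise g(t)/(T+t): set derivative to zero → g'(t)(T+t) = g(t).
g'(t) = 0.33·90·t^-0.67. Setting 0.33·90·t^-0.67 = 90·t^0.33/(46.6+t) gives 0.33(46.6+t) = t, so 0.67·t = 0.33×46.6.
t* = 0.33×46.6/0.67 = 22.95 min.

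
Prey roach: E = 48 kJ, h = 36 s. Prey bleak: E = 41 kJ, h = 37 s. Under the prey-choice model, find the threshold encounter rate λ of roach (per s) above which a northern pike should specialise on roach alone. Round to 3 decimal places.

The zero-one rule: include bleak iff E₂/h₂ > λE₁/(1+λh₁). Equality gives the switch point.
λE₁h₂ = E₂ + λE₂h₁ ⇒ λ = E₂/(E₁h₂ − E₂h₁) = 41/(1776 − 1476) = 0.1367 per s.

0.137 per s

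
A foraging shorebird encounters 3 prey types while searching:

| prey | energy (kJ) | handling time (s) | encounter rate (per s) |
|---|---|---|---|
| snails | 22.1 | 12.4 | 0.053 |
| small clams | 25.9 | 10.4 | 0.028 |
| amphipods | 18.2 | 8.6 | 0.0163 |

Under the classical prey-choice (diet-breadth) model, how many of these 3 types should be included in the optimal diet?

Profitabilities (E/h, kJ/s): small clams 2.49, amphipods 2.12, snails 1.78. Add prey in this order while the next type's profitability exceeds the intake rate on those already taken.
Rate on top 1: 0.5616. amphipods: 2.12 > 0.5616 → include.
Rate on top 2: 0.7139. snails: 1.78 > 0.7139 → include.
Optimal diet: small clams, amphipods, snails — 3 of 3 types.

3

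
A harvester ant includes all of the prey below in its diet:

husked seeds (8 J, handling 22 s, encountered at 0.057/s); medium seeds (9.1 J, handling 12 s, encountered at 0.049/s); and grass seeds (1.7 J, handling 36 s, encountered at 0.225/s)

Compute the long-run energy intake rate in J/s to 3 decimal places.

R = (0.057×8 + 0.049×9.1 + 0.225×1.7) / (1 + 0.057×22 + 0.049×12 + 0.225×36) = 1.284/10.94 = 0.1174 J/s.

0.117 J/s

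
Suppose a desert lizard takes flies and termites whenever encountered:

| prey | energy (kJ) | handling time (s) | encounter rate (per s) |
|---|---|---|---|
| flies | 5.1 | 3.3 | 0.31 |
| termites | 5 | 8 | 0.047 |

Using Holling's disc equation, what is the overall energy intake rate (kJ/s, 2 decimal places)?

R = Σλ_iE_i / (1 + Σλ_ih_i)
Numerator: 0.31×5.1 + 0.047×5 = 1.816
Denominator: 1 + 0.31×3.3 + 0.047×8 = 2.399
R = 1.816/2.399 = 0.757 kJ/s

0.76 kJ/s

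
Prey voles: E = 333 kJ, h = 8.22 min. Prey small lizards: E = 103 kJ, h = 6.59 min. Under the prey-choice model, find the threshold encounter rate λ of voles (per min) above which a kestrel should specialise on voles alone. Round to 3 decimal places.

0.076 per min

Drop small lizards once their profitability E₂/h₂ falls below the rate achievable on voles alone: E₂/h₂ = λE₁/(1 + λh₁).
Solve for λ: λE₁h₂ = E₂(1 + λh₁) → λ(E₁h₂ − E₂h₁) = E₂ → λ = E₂/(E₁h₂ − E₂h₁).
λ = 103/(333×6.59 − 103×8.22) = 103/1348 = 0.07642 per min.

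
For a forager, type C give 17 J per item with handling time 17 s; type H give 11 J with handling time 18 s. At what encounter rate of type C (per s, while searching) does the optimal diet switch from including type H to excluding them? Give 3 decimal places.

Drop type H once their profitability E₂/h₂ falls below the rate achievable on type C alone: E₂/h₂ = λE₁/(1 + λh₁).
Solve for λ: λE₁h₂ = E₂(1 + λh₁) → λ(E₁h₂ − E₂h₁) = E₂ → λ = E₂/(E₁h₂ − E₂h₁).
λ = 11/(17×18 − 11×17) = 11/119 = 0.09244 per s.

0.092 per s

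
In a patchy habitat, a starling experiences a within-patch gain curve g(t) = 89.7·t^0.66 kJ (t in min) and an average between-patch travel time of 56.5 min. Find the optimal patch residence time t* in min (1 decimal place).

By the marginal value theorem, leave when the instantaneous gain rate g'(t) equals the habitat-wide average g(t)/(T + t).
g'(t) = 0.66·89.7·t^-0.34. Setting 0.66·89.7·t^-0.34 = 89.7·t^0.66/(56.5+t) gives 0.66(56.5+t) = t, so 0.34·t = 0.66×56.5.
t* = 0.66×56.5/0.34 = 109.7 min.

109.7 min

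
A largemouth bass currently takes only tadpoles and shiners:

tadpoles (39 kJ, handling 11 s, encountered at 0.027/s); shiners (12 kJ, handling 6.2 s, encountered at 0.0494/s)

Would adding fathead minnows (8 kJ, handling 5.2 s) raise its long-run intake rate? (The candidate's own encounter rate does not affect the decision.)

Intake rate on the current diet: R = (0.027×39 + 0.0494×12) / (1 + 0.027×11 + 0.0494×6.2) = 1.646/1.603 = 1.027 kJ/s.
fathead minnows: E/h = 8/5.2 = 1.538 kJ/s.
Since 1.538 > R, including fathead minnows increases the long-run rate.

Yes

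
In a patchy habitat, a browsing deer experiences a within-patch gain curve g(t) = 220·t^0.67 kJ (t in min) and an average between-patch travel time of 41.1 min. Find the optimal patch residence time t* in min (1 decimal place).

83.4 min

Optimal t* satisfies g'(t*) = g(t*)/(T + t*).
g'(t) = 0.67·220·t^-0.33. Setting 0.67·220·t^-0.33 = 220·t^0.67/(41.1+t) gives 0.67(41.1+t) = t, so 0.33·t = 0.67×41.1.
t* = 0.67×41.1/0.33 = 83.45 min.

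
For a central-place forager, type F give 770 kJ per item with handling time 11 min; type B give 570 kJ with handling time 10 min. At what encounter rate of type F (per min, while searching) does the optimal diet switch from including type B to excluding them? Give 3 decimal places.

0.399 per min

At the threshold, the rate on type F alone equals the profitability of type B: λ·770/(1 + λ·11) = 570/10 = 57.
Rearranging, λ(770 − 57×11) = 57, so λ = 57/143 = 0.3986 per min.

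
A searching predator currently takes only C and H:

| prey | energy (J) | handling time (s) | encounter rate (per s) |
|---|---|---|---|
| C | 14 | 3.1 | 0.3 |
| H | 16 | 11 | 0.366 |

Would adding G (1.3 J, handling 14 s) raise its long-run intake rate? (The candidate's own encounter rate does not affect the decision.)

No

On C and H alone, R = ΣλE/(1+Σλh) = 10.06/5.956 = 1.688 J/s.
G: E/h = 1.3/14 = 0.09286 J/s.
0.09286 < 1.688, so adding G would lower the average — exclude it.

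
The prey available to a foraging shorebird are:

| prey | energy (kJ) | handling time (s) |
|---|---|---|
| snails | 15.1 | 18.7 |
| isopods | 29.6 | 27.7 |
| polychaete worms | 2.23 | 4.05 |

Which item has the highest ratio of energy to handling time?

isopods

In descending order of E/h:
isopods: 29.6/27.7 = 1.07 kJ/s
snails: 15.1/18.7 = 0.807 kJ/s
polychaete worms: 2.23/4.05 = 0.551 kJ/s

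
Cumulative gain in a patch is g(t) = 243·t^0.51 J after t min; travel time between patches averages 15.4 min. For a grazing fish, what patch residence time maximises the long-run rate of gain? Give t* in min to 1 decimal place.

16.0 min

By the marginal value theorem, leave when the instantaneous gain rate g'(t) equals the habitat-wide average g(t)/(T + t).
g'(t) = 0.51·243·t^-0.49. Setting 0.51·243·t^-0.49 = 243·t^0.51/(15.4+t) gives 0.51(15.4+t) = t, so 0.49·t = 0.51×15.4.
t* = 0.51×15.4/0.49 = 16.03 min.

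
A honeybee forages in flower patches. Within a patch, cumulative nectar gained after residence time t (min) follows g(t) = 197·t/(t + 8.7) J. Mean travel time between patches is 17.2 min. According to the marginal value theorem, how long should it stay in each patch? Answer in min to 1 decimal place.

12.2 min

Maximise g(t)/(T+t): set derivative to zero → g'(t)(T+t) = g(t).
g'(t) = 197·8.7/(t + 8.7)². Setting 197·8.7/(t+8.7)² = 197t/[(t+8.7)(17.2+t)] gives 8.7(17.2+t) = t(t+8.7), so t² = 8.7×17.2 = 149.6.
t* = √149.6 = 12.23 min.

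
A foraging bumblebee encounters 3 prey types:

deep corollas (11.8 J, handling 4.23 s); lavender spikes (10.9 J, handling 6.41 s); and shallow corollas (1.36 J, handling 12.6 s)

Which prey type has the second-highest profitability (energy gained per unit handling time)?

lavender spikes

In descending order of E/h:
deep corollas: 11.8/4.23 = 2.79 J/s
lavender spikes: 10.9/6.41 = 1.7 J/s
shallow corollas: 1.36/12.6 = 0.108 J/s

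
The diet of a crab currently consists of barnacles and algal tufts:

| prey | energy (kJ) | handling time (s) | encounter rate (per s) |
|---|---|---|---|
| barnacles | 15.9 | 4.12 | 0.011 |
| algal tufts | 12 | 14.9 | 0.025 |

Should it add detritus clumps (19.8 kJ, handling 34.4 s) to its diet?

Yes

On barnacles and algal tufts alone, R = ΣλE/(1+Σλh) = 0.4749/1.418 = 0.335 kJ/s.
detritus clumps: E/h = 19.8/34.4 = 0.5756 kJ/s.
Since 0.5756 > R, including detritus clumps increases the long-run rate.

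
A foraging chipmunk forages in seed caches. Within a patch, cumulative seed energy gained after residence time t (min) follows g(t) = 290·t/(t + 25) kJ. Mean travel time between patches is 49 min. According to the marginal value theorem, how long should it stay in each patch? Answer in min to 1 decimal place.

35.0 min

Maximise g(t)/(T+t): set derivative to zero → g'(t)(T+t) = g(t).
g'(t) = 290·25/(t + 25)². Setting 290·25/(t+25)² = 290t/[(t+25)(49+t)] gives 25(49+t) = t(t+25), so t² = 25×49 = 1225.
t* = √1225 = 35 min.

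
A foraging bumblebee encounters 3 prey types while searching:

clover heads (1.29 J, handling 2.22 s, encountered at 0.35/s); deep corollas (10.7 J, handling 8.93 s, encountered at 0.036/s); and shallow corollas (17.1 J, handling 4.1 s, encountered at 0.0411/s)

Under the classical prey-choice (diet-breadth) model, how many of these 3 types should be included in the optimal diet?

2

Profitabilities (E/h, J/s): shallow corollas 4.17, deep corollas 1.2, clover heads 0.581. Add prey in this order while the next type's profitability exceeds the intake rate on those already taken.
Rate on top 1: 0.6015. deep corollas: 1.2 > 0.6015 → include.
Rate on top 2: 0.7302. clover heads: 0.581 < 0.7302 → exclude; stop.
Optimal diet: shallow corollas, deep corollas — 2 of 3 types.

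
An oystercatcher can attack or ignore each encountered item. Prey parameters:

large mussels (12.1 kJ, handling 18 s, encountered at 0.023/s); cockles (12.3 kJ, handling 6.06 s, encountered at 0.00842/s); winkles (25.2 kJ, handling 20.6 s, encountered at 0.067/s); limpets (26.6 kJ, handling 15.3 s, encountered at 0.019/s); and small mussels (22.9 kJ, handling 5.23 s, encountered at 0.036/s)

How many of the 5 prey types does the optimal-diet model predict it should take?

4

Rank by E/h (kJ/s): small mussels 4.38, cockles 2.03, limpets 1.74, winkles 1.22, large mussels 0.672. Include each in turn until the next type's E/h falls below the running intake rate.
Rate on top 1: 0.6938. cockles: 2.03 > 0.6938 → include.
Rate on top 2: 0.7488. limpets: 1.74 > 0.7488 → include.
Rate on top 3: 0.9368. winkles: 1.22 > 0.9368 → include.
Rate on top 4: 1.073. large mussels: 0.672 < 1.073 → exclude; stop.
Optimal diet: small mussels, cockles, limpets, winkles — 4 of 5 types.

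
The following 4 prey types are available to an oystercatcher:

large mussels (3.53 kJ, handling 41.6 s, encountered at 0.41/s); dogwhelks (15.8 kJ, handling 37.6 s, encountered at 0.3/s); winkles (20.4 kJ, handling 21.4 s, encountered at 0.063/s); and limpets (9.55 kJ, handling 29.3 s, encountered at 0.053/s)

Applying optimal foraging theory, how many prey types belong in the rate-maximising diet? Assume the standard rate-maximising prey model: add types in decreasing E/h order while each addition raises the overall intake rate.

1

Rank by E/h (kJ/s): winkles 0.953, dogwhelks 0.42, limpets 0.326, large mussels 0.0849. Include each in turn until the next type's E/h falls below the running intake rate.
Rate on top 1: 0.5473. dogwhelks: 0.42 < 0.5473 → exclude; stop.
Optimal diet: winkles — 1 of 4 types.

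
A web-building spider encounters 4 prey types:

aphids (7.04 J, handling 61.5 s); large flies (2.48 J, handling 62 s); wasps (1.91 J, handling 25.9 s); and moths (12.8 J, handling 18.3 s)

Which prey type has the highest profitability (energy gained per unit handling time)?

moths

In descending order of E/h:
moths: 12.8/18.3 = 0.699 J/s
aphids: 7.04/61.5 = 0.114 J/s
wasps: 1.91/25.9 = 0.0737 J/s
large flies: 2.48/62 = 0.04 J/s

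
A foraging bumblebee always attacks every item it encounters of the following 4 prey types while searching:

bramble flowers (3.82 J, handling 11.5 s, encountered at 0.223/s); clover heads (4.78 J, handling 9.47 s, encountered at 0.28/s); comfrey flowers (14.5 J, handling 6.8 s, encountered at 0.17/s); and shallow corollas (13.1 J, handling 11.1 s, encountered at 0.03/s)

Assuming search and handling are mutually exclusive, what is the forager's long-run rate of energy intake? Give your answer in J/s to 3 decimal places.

0.655 J/s

R = Σλ_iE_i / (1 + Σλ_ih_i)
Numerator: 0.223×3.82 + 0.28×4.78 + 0.17×14.5 + 0.03×13.1 = 5.048
Denominator: 1 + 0.223×11.5 + 0.28×9.47 + 0.17×6.8 + 0.03×11.1 = 7.705
R = 5.048/7.705 = 0.6552 J/s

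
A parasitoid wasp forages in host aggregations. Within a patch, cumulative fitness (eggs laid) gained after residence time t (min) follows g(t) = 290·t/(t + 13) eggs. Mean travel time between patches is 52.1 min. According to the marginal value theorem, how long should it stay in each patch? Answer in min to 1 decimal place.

26.0 min

Maximise g(t)/(T+t): set derivative to zero → g'(t)(T+t) = g(t).
g'(t) = 290·13/(t + 13)². Setting 290·13/(t+13)² = 290t/[(t+13)(52.1+t)] gives 13(52.1+t) = t(t+13), so t² = 13×52.1 = 677.3.
t* = √677.3 = 26.02 min.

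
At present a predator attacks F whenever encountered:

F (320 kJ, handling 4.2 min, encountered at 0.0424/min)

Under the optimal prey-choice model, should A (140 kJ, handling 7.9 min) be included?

On F alone, R = ΣλE/(1+Σλh) = 13.57/1.178 = 11.52 kJ/min.
Profitability of A: 140/7.9 = 17.72 kJ/min.
17.72 > 11.52, so adding A raises the average — include it.

Yes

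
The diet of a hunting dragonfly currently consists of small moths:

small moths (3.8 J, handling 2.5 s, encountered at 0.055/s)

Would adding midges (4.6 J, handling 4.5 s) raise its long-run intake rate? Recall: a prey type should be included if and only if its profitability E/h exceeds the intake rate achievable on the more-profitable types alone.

Yes

Intake rate on the current diet: R = (0.055×3.8) / (1 + 0.055×2.5) = 0.209/1.137 = 0.1837 J/s.
Profitability of midges: 4.6/4.5 = 1.022 J/s.
1.022 > 0.1837, so adding midges raises the average — include it.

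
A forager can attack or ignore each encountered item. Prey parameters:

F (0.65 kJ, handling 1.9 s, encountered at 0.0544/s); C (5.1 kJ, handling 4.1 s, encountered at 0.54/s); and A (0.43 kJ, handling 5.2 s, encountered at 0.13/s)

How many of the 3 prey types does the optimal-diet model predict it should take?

1

E/h in descending order: C 1.24, F 0.342, A 0.0827 kJ/s. The optimal diet is the largest prefix of this list for which every included type satisfies E_i/h_i > R on the types above it.
Rate on top 1: 0.8569. F: 0.342 < 0.8569 → exclude; stop.
Optimal diet: C — 1 of 3 types.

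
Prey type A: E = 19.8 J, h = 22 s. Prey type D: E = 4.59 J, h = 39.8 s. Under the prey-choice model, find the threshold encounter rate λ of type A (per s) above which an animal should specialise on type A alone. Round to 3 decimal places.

0.007 per s

At the threshold, the rate on type A alone equals the profitability of type D: λ·19.8/(1 + λ·22) = 4.59/39.8 = 0.1153.
Rearranging, λ(19.8 − 0.1153×22) = 0.1153, so λ = 0.1153/17.26 = 0.006681 per s.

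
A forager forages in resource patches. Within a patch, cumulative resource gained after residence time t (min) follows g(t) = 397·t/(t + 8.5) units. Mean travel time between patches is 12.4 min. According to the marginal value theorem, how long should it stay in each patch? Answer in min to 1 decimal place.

By the marginal value theorem, leave when the instantaneous gain rate g'(t) equals the habitat-wide average g(t)/(T + t).
g'(t) = 397·8.5/(t + 8.5)². Setting 397·8.5/(t+8.5)² = 397t/[(t+8.5)(12.4+t)] gives 8.5(12.4+t) = t(t+8.5), so t² = 8.5×12.4 = 105.4.
t* = √105.4 = 10.27 min.

10.3 min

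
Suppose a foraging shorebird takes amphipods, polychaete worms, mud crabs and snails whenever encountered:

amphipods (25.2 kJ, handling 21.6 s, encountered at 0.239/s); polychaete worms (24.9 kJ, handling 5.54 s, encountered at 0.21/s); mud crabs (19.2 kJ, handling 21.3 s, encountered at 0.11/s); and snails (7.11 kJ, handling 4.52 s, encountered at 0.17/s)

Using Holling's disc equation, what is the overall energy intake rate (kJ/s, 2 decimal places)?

R = Σλ_iE_i / (1 + Σλ_ih_i)
Numerator: 0.239×25.2 + 0.21×24.9 + 0.11×19.2 + 0.17×7.11 = 14.57
Denominator: 1 + 0.239×21.6 + 0.21×5.54 + 0.11×21.3 + 0.17×4.52 = 10.44
R = 14.57/10.44 = 1.396 kJ/s

1.40 kJ/s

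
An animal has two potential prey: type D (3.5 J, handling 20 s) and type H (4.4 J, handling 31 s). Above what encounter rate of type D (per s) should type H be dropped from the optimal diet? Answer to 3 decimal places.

At the threshold, the rate on type D alone equals the profitability of type H: λ·3.5/(1 + λ·20) = 4.4/31 = 0.1419.
Rearranging, λ(3.5 − 0.1419×20) = 0.1419, so λ = 0.1419/0.6613 = 0.2146 per s.

0.215 per s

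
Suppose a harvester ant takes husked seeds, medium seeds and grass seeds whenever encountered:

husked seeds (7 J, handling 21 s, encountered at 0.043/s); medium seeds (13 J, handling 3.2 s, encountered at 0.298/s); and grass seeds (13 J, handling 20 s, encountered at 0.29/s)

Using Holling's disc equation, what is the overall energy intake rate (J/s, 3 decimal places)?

Energy encountered per unit search time: 0.043×7 + 0.298×13 + 0.29×13 = 7.945 J/s.
Handling time per unit search time: 0.043×21 + 0.298×3.2 + 0.29×20 = 7.657.
Rate = 7.945/(1 + 7.657) = 0.9178 J/s.

0.918 J/s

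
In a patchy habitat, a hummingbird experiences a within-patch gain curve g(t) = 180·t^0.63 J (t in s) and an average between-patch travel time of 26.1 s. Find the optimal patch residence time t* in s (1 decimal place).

Optimal t* satisfies g'(t*) = g(t*)/(T + t*).
g'(t) = 0.63·180·t^-0.37. Setting 0.63·180·t^-0.37 = 180·t^0.63/(26.1+t) gives 0.63(26.1+t) = t, so 0.37·t = 0.63×26.1.
t* = 0.63×26.1/0.37 = 44.44 s.

44.4 s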